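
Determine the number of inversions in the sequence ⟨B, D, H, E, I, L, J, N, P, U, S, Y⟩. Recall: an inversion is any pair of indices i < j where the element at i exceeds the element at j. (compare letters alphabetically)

Element-by-element contributions:
B → none → 0
D → none → 0
H → E → 1
E → none → 0
I → none → 0
L → J → 1
J → none → 0
N → none → 0
P → none → 0
U → S → 1
S → none → 0
Y → none → 0
Sum: 0 + 0 + 1 + 0 + 0 + 1 + 0 + 0 + 0 + 1 + 0 + 0 = 3

3 out-of-order pairs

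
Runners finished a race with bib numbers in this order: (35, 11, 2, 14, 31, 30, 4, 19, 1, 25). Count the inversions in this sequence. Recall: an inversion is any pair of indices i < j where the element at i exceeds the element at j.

26

Count, for each position, how many later elements it exceeds:
35 → 11, 2, 14, 31, 30, 4, 19, 1, 25 → 9
11 → 2, 4, 1 → 3
2 → 1 → 1
14 → 4, 1 → 2
31 → 30, 4, 19, 1, 25 → 5
30 → 4, 19, 1, 25 → 4
4 → 1 → 1
19 → 1 → 1
1 → none → 0
25 → none → 0
Sum: 9 + 3 + 1 + 2 + 5 + 4 + 1 + 1 + 0 + 0 = 26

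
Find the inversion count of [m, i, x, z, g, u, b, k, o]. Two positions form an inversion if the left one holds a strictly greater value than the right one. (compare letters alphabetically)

For each element, count later entries that are smaller:
m → i, g, b, k → 4
i → g, b → 2
x → g, u, b, k, o → 5
z → g, u, b, k, o → 5
g → b → 1
u → b, k, o → 3
b → none → 0
k → none → 0
o → none → 0
Sum: 4 + 2 + 5 + 5 + 1 + 3 + 0 + 0 + 0 = 20

There are 20 inversions.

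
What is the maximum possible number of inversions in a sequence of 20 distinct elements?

190

A reversed (strictly descending) arrangement makes every pair an inversion, giving C(20, 2) inversions.
C(20, 2) = 20·19/2 = 190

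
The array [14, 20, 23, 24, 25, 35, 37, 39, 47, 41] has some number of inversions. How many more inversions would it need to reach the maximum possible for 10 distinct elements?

44

Maximum inversions for 10 distinct elements is C(10, 2) = 10·9/2 = 45.
Current inversions — for each element, count later smaller elements:
14: 0
20: 0
23: 0
24: 0
25: 0
35: 0
37: 0
39: 0
47: 1
41: 0
Current total: 0 + 0 + 0 + 0 + 0 + 0 + 0 + 0 + 1 + 0 = 1
Shortfall: 45 − 1 = 44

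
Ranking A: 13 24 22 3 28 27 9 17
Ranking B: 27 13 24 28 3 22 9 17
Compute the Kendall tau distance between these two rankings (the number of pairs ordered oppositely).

Assign each item its position (1..8) in the first ordering, then rewrite the second ordering as that position sequence:
positions: 13→1, 24→2, 22→3, 3→4, 28→5, 27→6, 9→7, 17→8
second ordering as positions: [6, 1, 2, 5, 4, 3, 7, 8]
Discordant pairs = inversions in this position sequence.
6: 1, 2, 5, 4, 3 → 5
1: 0
2: 0
5: 4, 3 → 2
4: 3 → 1
3: 0
7: 0
8: 0
Total: 5 + 0 + 0 + 2 + 1 + 0 + 0 + 0 = 8

8 discordant pairs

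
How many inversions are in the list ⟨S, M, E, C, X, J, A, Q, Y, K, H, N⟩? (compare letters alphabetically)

33 inversions

For each element, count later entries that are smaller:
S → M, E, C, J, A, Q, K, H, N → 9
M → E, C, J, A, K, H → 6
E → C, A → 2
C → A → 1
X → J, A, Q, K, H, N → 6
J → A, H → 2
A → none → 0
Q → K, H, N → 3
Y → K, H, N → 3
K → H → 1
H → none → 0
N → none → 0
Sum: 9 + 6 + 2 + 1 + 6 + 2 + 0 + 3 + 3 + 1 + 0 + 0 = 33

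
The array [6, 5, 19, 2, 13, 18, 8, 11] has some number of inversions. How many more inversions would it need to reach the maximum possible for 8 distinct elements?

16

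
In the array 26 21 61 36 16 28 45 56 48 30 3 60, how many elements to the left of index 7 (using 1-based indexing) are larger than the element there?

The element at index 7 is 45.
Elements before it: 26, 21, 61, 36, 16, 28
Those larger than 45: 61

1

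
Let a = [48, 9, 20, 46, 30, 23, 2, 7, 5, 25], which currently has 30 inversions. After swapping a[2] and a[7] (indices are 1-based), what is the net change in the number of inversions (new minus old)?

Positions 2 and 7 hold 9 and 2; after swapping, the array is [48, 2, 20, 46, 30, 23, 9, 7, 5, 25].
Count, for each position, how many later elements it exceeds:
48 → 2, 20, 46, 30, 23, 9, 7, 5, 25 → 9
2 → none → 0
20 → 9, 7, 5 → 3
46 → 30, 23, 9, 7, 5, 25 → 6
30 → 23, 9, 7, 5, 25 → 5
23 → 9, 7, 5 → 3
9 → 7, 5 → 2
7 → 5 → 1
5 → none → 0
25 → none → 0
Sum: 9 + 0 + 3 + 6 + 5 + 3 + 2 + 1 + 0 + 0 = 29
Change: 29 − 30 = -1

-1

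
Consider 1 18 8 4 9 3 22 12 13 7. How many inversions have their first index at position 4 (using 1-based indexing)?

The element at index 4 is 4.
Elements after it: 9, 3, 22, 12, 13, 7
Those smaller than 4: 3

1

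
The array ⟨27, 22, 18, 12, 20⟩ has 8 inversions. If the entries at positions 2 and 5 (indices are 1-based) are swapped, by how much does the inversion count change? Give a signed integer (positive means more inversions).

-1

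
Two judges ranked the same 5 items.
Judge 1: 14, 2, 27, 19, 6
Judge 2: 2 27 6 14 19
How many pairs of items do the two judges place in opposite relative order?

Assign each item its position (1..5) in the first ordering, then rewrite the second ordering as that position sequence:
positions: 14→1, 2→2, 27→3, 19→4, 6→5
second ordering as positions: [2, 3, 5, 1, 4]
Discordant pairs = inversions in this position sequence.
2: 1 → 1
3: 1 → 1
5: 1, 4 → 2
1: 0
4: 0
Total: 1 + 1 + 2 + 0 + 0 = 4

4 discordant pairs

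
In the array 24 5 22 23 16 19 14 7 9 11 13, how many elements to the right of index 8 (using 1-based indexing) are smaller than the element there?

0 such elements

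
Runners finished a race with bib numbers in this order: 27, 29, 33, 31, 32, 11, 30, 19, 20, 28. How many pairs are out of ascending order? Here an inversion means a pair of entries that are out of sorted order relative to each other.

Element-by-element contributions:
27 → 11, 19, 20 → 3
29 → 11, 19, 20, 28 → 4
33 → 31, 32, 11, 30, 19, 20, 28 → 7
31 → 11, 30, 19, 20, 28 → 5
32 → 11, 30, 19, 20, 28 → 5
11 → none → 0
30 → 19, 20, 28 → 3
19 → none → 0
20 → none → 0
28 → none → 0
Sum: 3 + 4 + 7 + 5 + 5 + 0 + 3 + 0 + 0 + 0 = 27

27 inversions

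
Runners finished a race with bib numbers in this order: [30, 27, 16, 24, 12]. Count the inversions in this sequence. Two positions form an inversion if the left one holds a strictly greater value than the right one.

There are 9 inversions.

For each element, count later entries that are smaller:
30 → 27, 16, 24, 12 → 4
27 → 16, 24, 12 → 3
16 → 12 → 1
24 → 12 → 1
12 → none → 0
Sum: 4 + 3 + 1 + 1 + 0 = 9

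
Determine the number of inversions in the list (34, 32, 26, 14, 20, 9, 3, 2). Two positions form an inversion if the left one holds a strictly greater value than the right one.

Count, for each position, how many later elements it exceeds:
34: 7
32: 6
26: 5
14: 3
20: 3
9: 2
3: 1
2: 0
Sum: 7 + 6 + 5 + 3 + 3 + 2 + 1 + 0 = 27

27 inversions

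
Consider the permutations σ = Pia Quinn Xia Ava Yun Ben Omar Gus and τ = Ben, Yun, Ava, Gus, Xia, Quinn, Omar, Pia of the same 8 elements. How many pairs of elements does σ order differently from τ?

20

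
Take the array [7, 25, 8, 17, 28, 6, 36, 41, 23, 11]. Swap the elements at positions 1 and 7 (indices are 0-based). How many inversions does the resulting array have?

22

Positions 1 and 7 hold 25 and 41; after swapping, the array is [7, 41, 8, 17, 28, 6, 36, 25, 23, 11].
For each element, count later entries that are smaller:
7: 1
41: 8
8: 1
17: 2
28: 4
6: 0
36: 3
25: 2
23: 1
11: 0
Sum: 1 + 8 + 1 + 2 + 4 + 0 + 3 + 2 + 1 + 0 = 22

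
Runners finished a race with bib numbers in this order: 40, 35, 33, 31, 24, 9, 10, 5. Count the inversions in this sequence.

27

Count, for each position, how many later elements it exceeds:
40 → 35, 33, 31, 24, 9, 10, 5 → 7
35 → 33, 31, 24, 9, 10, 5 → 6
33 → 31, 24, 9, 10, 5 → 5
31 → 24, 9, 10, 5 → 4
24 → 9, 10, 5 → 3
9 → 5 → 1
10 → 5 → 1
5 → none → 0
Sum: 7 + 6 + 5 + 4 + 3 + 1 + 1 + 0 = 27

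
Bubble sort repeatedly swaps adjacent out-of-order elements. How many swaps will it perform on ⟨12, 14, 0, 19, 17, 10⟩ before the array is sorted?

7

Each adjacent swap fixes exactly one inversion, so the minimum swap count equals the number of inversions.
Count inversions — for each element, later elements that are smaller:
12: 0, 10 → 2
14: 0, 10 → 2
0: none → 0
19: 17, 10 → 2
17: 10 → 1
10: none → 0
Total inversions: 2 + 2 + 0 + 2 + 1 + 0 = 7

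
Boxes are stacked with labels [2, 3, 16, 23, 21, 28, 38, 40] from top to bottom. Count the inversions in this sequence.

For each element, count later entries that are smaller:
2: 0
3: 0
16: 0
23: 1
21: 0
28: 0
38: 0
40: 0
Sum: 0 + 0 + 0 + 1 + 0 + 0 + 0 + 0 = 1

1 inversion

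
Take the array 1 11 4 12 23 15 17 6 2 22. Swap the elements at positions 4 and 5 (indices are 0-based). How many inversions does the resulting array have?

15 inversions

Positions 4 and 5 hold 23 and 15; after swapping, the array is [1, 11, 4, 12, 15, 23, 17, 6, 2, 22].
Element-by-element contributions:
1: 0
11: 3
4: 1
12: 2
15: 2
23: 4
17: 2
6: 1
2: 0
22: 0
Sum: 0 + 3 + 1 + 2 + 2 + 4 + 2 + 1 + 0 + 0 = 15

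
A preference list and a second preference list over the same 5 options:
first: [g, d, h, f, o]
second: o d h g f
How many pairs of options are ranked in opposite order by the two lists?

There are 6 pairs.

Assign each item its position (1..5) in the first ordering, then rewrite the second ordering as that position sequence:
positions: g→1, d→2, h→3, f→4, o→5
second ordering as positions: [5, 2, 3, 1, 4]
Discordant pairs = inversions in this position sequence.
5: 2, 3, 1, 4 → 4
2: 1 → 1
3: 1 → 1
1: 0
4: 0
Total: 4 + 1 + 1 + 0 + 0 = 6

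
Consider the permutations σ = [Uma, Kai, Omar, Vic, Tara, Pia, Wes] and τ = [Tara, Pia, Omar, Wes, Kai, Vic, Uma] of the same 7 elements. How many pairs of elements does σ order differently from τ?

15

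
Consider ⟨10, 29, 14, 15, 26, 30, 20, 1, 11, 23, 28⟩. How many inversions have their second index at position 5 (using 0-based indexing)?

0 such elements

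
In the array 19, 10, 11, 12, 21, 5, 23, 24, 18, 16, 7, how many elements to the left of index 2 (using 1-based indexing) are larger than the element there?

1

The element at index 2 is 10.
Elements before it: 19
Those larger than 10: 19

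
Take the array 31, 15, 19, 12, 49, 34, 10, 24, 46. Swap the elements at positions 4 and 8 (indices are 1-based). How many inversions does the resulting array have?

Positions 4 and 8 hold 12 and 24; after swapping, the array is [31, 15, 19, 24, 49, 34, 10, 12, 46].
Count, for each position, how many later elements it exceeds:
31 → 15, 19, 24, 10, 12 → 5
15 → 10, 12 → 2
19 → 10, 12 → 2
24 → 10, 12 → 2
49 → 34, 10, 12, 46 → 4
34 → 10, 12 → 2
10 → none → 0
12 → none → 0
46 → none → 0
Sum: 5 + 2 + 2 + 2 + 4 + 2 + 0 + 0 + 0 = 17

17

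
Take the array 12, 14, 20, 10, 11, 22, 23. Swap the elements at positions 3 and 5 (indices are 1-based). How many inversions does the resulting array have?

5 inversions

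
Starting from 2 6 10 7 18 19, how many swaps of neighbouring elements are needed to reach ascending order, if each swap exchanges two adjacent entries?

The minimum number of adjacent swaps to sort an array equals its inversion count, since every such swap removes exactly one inversion.
Count inversions — for each element, later elements that are smaller:
2: none → 0
6: none → 0
10: 7 → 1
7: none → 0
18: none → 0
19: none → 0
Total inversions: 0 + 0 + 1 + 0 + 0 + 0 = 1

1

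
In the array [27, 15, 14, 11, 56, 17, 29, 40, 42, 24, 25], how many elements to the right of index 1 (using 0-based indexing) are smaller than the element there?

2

The element at index 1 is 15.
Elements after it: 14, 11, 56, 17, 29, 40, 42, 24, 25
Those smaller than 15: 14, 11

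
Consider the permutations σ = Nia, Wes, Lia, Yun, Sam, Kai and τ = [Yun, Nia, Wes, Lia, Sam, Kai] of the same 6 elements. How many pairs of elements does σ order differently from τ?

3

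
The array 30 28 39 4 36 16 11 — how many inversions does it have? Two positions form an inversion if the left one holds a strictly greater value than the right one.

Count, for each position, how many later elements it exceeds:
30 → 28, 4, 16, 11 → 4
28 → 4, 16, 11 → 3
39 → 4, 36, 16, 11 → 4
4 → none → 0
36 → 16, 11 → 2
16 → 11 → 1
11 → none → 0
Sum: 4 + 3 + 4 + 0 + 2 + 1 + 0 = 14

14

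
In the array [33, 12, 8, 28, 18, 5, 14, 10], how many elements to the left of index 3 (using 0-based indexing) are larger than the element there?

The element at index 3 is 28.
Elements before it: 33, 12, 8
Those larger than 28: 33

1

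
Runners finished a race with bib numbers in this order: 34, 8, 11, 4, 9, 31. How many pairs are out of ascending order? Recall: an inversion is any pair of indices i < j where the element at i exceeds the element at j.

8

Listing every pair i<j with a[i]>a[j] (using 1-based positions):
(1,2): 34 > 8
(1,3): 34 > 11
(1,4): 34 > 4
(1,5): 34 > 9
(1,6): 34 > 31
(2,4): 8 > 4
(3,4): 11 > 4
(3,5): 11 > 9
That's 8 pairs.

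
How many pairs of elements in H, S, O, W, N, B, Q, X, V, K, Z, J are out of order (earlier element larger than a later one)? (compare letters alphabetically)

Count, for each position, how many later elements it exceeds:
H → B → 1
S → O, N, B, Q, K, J → 6
O → N, B, K, J → 4
W → N, B, Q, V, K, J → 6
N → B, K, J → 3
B → none → 0
Q → K, J → 2
X → V, K, J → 3
V → K, J → 2
K → J → 1
Z → J → 1
J → none → 0
Sum: 1 + 6 + 4 + 6 + 3 + 0 + 2 + 3 + 2 + 1 + 1 + 0 = 29

29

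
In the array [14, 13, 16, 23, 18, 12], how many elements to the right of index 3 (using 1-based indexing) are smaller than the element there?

The element at index 3 is 16.
Elements after it: 23, 18, 12
Those smaller than 16: 12

1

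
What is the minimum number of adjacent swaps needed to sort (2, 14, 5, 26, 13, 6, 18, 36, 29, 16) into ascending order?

The minimum number of adjacent swaps to sort an array equals its inversion count, since every such swap removes exactly one inversion.
Count inversions — for each element, later elements that are smaller:
2: none → 0
14: 5, 13, 6 → 3
5: none → 0
26: 13, 6, 18, 16 → 4
13: 6 → 1
6: none → 0
18: 16 → 1
36: 29, 16 → 2
29: 16 → 1
16: none → 0
Total inversions: 0 + 3 + 0 + 4 + 1 + 0 + 1 + 2 + 1 + 0 = 12

Swaps: 12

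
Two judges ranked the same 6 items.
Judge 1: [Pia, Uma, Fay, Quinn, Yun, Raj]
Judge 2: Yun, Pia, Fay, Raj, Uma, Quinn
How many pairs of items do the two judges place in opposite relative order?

Assign each item its position (1..6) in the first ordering, then rewrite the second ordering as that position sequence:
positions: Pia→1, Uma→2, Fay→3, Quinn→4, Yun→5, Raj→6
second ordering as positions: [5, 1, 3, 6, 2, 4]
Discordant pairs = inversions in this position sequence.
5: 1, 3, 2, 4 → 4
1: 0
3: 2 → 1
6: 2, 4 → 2
2: 0
4: 0
Total: 4 + 0 + 1 + 2 + 0 + 0 = 7

7 discordant pairs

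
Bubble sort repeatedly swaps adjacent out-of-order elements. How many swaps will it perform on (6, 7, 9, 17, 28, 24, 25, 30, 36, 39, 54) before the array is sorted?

2

Minimum adjacent swaps = number of inversions (each swap of adjacent out-of-order elements removes one inversion and no swap can remove more).
Count inversions — for each element, later elements that are smaller:
6: none → 0
7: none → 0
9: none → 0
17: none → 0
28: 24, 25 → 2
24: none → 0
25: none → 0
30: none → 0
36: none → 0
39: none → 0
54: none → 0
Total inversions: 0 + 0 + 0 + 0 + 2 + 0 + 0 + 0 + 0 + 0 + 0 = 2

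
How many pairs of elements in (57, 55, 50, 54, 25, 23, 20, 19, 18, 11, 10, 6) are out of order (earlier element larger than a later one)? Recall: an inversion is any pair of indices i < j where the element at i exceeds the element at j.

65

Sweep left to right; for each value list the smaller values that follow it:
57: 11
55: 10
50: 8
54: 8
25: 7
23: 6
20: 5
19: 4
18: 3
11: 2
10: 1
6: 0
Sum: 11 + 10 + 8 + 8 + 7 + 6 + 5 + 4 + 3 + 2 + 1 + 0 = 65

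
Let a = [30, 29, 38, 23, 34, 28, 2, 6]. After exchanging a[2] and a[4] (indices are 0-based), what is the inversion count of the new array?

20 inversions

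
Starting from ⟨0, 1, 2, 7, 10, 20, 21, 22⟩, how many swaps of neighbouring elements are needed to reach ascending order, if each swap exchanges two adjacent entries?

0 adjacent swaps

Each adjacent swap fixes exactly one inversion, so the minimum swap count equals the number of inversions.
Count inversions — for each element, later elements that are smaller:
0: none → 0
1: none → 0
2: none → 0
7: none → 0
10: none → 0
20: none → 0
21: none → 0
22: none → 0
Total inversions: 0 + 0 + 0 + 0 + 0 + 0 + 0 + 0 = 0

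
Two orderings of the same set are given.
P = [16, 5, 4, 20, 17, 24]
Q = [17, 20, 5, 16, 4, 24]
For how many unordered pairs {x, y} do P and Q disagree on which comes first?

Disagreeing pairs: 8

Assign each item its position (1..6) in the first ordering, then rewrite the second ordering as that position sequence:
positions: 16→1, 5→2, 4→3, 20→4, 17→5, 24→6
second ordering as positions: [5, 4, 2, 1, 3, 6]
Discordant pairs = inversions in this position sequence.
5: 4, 2, 1, 3 → 4
4: 2, 1, 3 → 3
2: 1 → 1
1: 0
3: 0
6: 0
Total: 4 + 3 + 1 + 0 + 0 + 0 = 8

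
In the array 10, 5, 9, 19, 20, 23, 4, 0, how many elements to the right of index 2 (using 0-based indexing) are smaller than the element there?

2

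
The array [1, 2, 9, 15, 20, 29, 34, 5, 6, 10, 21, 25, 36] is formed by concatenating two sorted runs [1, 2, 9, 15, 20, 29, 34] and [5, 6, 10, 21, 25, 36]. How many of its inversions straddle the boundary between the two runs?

For each element r of the right run, count left-run elements greater than r:
r = 5: 9, 15, 20, 29, 34 → 5
r = 6: 9, 15, 20, 29, 34 → 5
r = 10: 15, 20, 29, 34 → 4
r = 21: 29, 34 → 2
r = 25: 29, 34 → 2
r = 36: none → 0
Cross-inversions: 5 + 5 + 4 + 2 + 2 + 0 = 18

18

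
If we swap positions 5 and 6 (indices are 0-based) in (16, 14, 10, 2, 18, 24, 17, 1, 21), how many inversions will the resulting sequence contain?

Positions 5 and 6 hold 24 and 17; after swapping, the array is [16, 14, 10, 2, 18, 17, 24, 1, 21].
Element-by-element contributions:
16 → 14, 10, 2, 1 → 4
14 → 10, 2, 1 → 3
10 → 2, 1 → 2
2 → 1 → 1
18 → 17, 1 → 2
17 → 1 → 1
24 → 1, 21 → 2
1 → none → 0
21 → none → 0
Sum: 4 + 3 + 2 + 1 + 2 + 1 + 2 + 0 + 0 = 15

15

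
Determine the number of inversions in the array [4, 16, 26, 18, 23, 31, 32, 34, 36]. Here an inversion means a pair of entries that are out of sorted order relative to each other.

2

For each element, count later entries that are smaller:
4 → none → 0
16 → none → 0
26 → 18, 23 → 2
18 → none → 0
23 → none → 0
31 → none → 0
32 → none → 0
34 → none → 0
36 → none → 0
Sum: 0 + 0 + 2 + 0 + 0 + 0 + 0 + 0 + 0 = 2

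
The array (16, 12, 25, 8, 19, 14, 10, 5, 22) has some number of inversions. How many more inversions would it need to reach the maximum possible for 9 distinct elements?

Maximum inversions for 9 distinct elements is C(9, 2) = 9·8/2 = 36.
Current inversions — for each element, count later smaller elements:
16: 5
12: 3
25: 6
8: 1
19: 3
14: 2
10: 1
5: 0
22: 0
Current total: 5 + 3 + 6 + 1 + 3 + 2 + 1 + 0 + 0 = 21
Shortfall: 36 − 21 = 15

15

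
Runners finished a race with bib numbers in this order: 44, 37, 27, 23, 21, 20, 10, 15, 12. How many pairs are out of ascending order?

Element-by-element contributions:
44 → 37, 27, 23, 21, 20, 10, 15, 12 → 8
37 → 27, 23, 21, 20, 10, 15, 12 → 7
27 → 23, 21, 20, 10, 15, 12 → 6
23 → 21, 20, 10, 15, 12 → 5
21 → 20, 10, 15, 12 → 4
20 → 10, 15, 12 → 3
10 → none → 0
15 → 12 → 1
12 → none → 0
Sum: 8 + 7 + 6 + 5 + 4 + 3 + 0 + 1 + 0 = 34

There are 34 inversions.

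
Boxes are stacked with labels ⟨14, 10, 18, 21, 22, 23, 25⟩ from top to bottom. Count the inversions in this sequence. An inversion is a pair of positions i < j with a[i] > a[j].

Count, for each position, how many later elements it exceeds:
14 → 10 → 1
10 → none → 0
18 → none → 0
21 → none → 0
22 → none → 0
23 → none → 0
25 → none → 0
Sum: 1 + 0 + 0 + 0 + 0 + 0 + 0 = 1

1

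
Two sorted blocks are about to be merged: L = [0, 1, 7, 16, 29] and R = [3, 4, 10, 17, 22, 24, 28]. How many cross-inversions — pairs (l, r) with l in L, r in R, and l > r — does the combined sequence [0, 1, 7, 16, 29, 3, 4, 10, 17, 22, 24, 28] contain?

Take each right-half value and tally the left-half values above it:
r = 3: 7, 16, 29 → 3
r = 4: 7, 16, 29 → 3
r = 10: 16, 29 → 2
r = 17: 29 → 1
r = 22: 29 → 1
r = 24: 29 → 1
r = 28: 29 → 1
Cross-inversions: 3 + 3 + 2 + 1 + 1 + 1 + 1 = 12

There are 12 split inversions.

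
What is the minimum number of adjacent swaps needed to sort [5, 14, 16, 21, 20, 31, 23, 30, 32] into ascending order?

3 adjacent swaps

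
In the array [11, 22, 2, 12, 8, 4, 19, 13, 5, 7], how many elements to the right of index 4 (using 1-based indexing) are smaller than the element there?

The element at index 4 is 12.
Elements after it: 8, 4, 19, 13, 5, 7
Those smaller than 12: 8, 4, 5, 7

4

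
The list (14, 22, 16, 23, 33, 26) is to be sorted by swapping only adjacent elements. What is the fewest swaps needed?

2 adjacent swaps

Minimum adjacent swaps = number of inversions (each swap of adjacent out-of-order elements removes one inversion and no swap can remove more).
Count inversions — for each element, later elements that are smaller:
14: none → 0
22: 16 → 1
16: none → 0
23: none → 0
33: 26 → 1
26: none → 0
Total inversions: 0 + 1 + 0 + 0 + 1 + 0 = 2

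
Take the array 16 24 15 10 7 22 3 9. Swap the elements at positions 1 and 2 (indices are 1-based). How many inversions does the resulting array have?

22

Positions 1 and 2 hold 16 and 24; after swapping, the array is [24, 16, 15, 10, 7, 22, 3, 9].
Sweep left to right; for each value list the smaller values that follow it:
24 → 16, 15, 10, 7, 22, 3, 9 → 7
16 → 15, 10, 7, 3, 9 → 5
15 → 10, 7, 3, 9 → 4
10 → 7, 3, 9 → 3
7 → 3 → 1
22 → 3, 9 → 2
3 → none → 0
9 → none → 0
Sum: 7 + 5 + 4 + 3 + 1 + 2 + 0 + 0 = 22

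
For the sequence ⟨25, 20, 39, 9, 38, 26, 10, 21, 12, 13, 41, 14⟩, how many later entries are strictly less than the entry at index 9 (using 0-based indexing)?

The element at index 9 is 13.
Elements after it: 41, 14
None of them are smaller than 13.

0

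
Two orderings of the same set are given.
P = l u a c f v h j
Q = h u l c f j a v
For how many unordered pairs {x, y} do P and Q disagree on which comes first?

Assign each item its position (1..8) in the first ordering, then rewrite the second ordering as that position sequence:
positions: l→1, u→2, a→3, c→4, f→5, v→6, h→7, j→8
second ordering as positions: [7, 2, 1, 4, 5, 8, 3, 6]
Discordant pairs = inversions in this position sequence.
7: 2, 1, 4, 5, 3, 6 → 6
2: 1 → 1
1: 0
4: 3 → 1
5: 3 → 1
8: 3, 6 → 2
3: 0
6: 0
Total: 6 + 1 + 0 + 1 + 1 + 2 + 0 + 0 = 11

11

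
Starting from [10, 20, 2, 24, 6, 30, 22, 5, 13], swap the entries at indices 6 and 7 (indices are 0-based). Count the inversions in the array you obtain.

16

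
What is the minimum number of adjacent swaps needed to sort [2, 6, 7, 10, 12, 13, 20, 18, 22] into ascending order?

Minimum adjacent swaps = number of inversions (each swap of adjacent out-of-order elements removes one inversion and no swap can remove more).
Count inversions — for each element, later elements that are smaller:
2: none → 0
6: none → 0
7: none → 0
10: none → 0
12: none → 0
13: none → 0
20: 18 → 1
18: none → 0
22: none → 0
Total inversions: 0 + 0 + 0 + 0 + 0 + 0 + 1 + 0 + 0 = 1

Adjacent swaps: 1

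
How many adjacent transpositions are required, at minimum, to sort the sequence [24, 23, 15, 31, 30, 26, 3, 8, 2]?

Minimum adjacent swaps = number of inversions (each swap of adjacent out-of-order elements removes one inversion and no swap can remove more).
Count inversions — for each element, later elements that are smaller:
24: 23, 15, 3, 8, 2 → 5
23: 15, 3, 8, 2 → 4
15: 3, 8, 2 → 3
31: 30, 26, 3, 8, 2 → 5
30: 26, 3, 8, 2 → 4
26: 3, 8, 2 → 3
3: 2 → 1
8: 2 → 1
2: none → 0
Total inversions: 5 + 4 + 3 + 5 + 4 + 3 + 1 + 1 + 0 = 26

There are 26 swaps.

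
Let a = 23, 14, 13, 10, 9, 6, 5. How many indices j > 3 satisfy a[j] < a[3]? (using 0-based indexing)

3 such elements

The element at index 3 is 10.
Elements after it: 9, 6, 5
Those smaller than 10: 9, 6, 5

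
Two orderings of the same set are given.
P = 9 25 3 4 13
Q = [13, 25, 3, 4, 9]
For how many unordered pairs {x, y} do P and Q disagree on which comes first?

Assign each item its position (1..5) in the first ordering, then rewrite the second ordering as that position sequence:
positions: 9→1, 25→2, 3→3, 4→4, 13→5
second ordering as positions: [5, 2, 3, 4, 1]
Discordant pairs = inversions in this position sequence.
5: 2, 3, 4, 1 → 4
2: 1 → 1
3: 1 → 1
4: 1 → 1
1: 0
Total: 4 + 1 + 1 + 1 + 0 = 7

There are 7 disagreeing pairs.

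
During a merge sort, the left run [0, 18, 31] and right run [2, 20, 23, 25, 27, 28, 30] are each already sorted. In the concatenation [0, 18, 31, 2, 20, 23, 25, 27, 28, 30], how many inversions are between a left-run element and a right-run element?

Count, for every r in R, how many entries of L exceed r:
r = 2: 18, 31 → 2
r = 20: 31 → 1
r = 23: 31 → 1
r = 25: 31 → 1
r = 27: 31 → 1
r = 28: 31 → 1
r = 30: 31 → 1
Cross-inversions: 2 + 1 + 1 + 1 + 1 + 1 + 1 = 8

Cross-inversions: 8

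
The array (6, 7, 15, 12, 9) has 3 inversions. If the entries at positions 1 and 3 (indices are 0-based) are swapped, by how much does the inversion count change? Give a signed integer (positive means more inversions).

+1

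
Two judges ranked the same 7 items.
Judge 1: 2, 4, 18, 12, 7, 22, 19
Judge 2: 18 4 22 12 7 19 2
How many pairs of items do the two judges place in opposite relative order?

There are 9 discordant pairs.

Assign each item its position (1..7) in the first ordering, then rewrite the second ordering as that position sequence:
positions: 2→1, 4→2, 18→3, 12→4, 7→5, 22→6, 19→7
second ordering as positions: [3, 2, 6, 4, 5, 7, 1]
Discordant pairs = inversions in this position sequence.
3: 2, 1 → 2
2: 1 → 1
6: 4, 5, 1 → 3
4: 1 → 1
5: 1 → 1
7: 1 → 1
1: 0
Total: 2 + 1 + 3 + 1 + 1 + 1 + 0 = 9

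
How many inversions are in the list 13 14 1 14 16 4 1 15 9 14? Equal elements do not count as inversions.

19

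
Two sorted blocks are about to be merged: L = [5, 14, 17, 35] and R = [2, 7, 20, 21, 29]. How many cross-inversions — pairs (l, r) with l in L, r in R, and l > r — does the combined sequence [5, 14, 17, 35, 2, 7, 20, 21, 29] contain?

10

For each element r of the right run, count left-run elements greater than r:
r = 2: 5, 14, 17, 35 → 4
r = 7: 14, 17, 35 → 3
r = 20: 35 → 1
r = 21: 35 → 1
r = 29: 35 → 1
Cross-inversions: 4 + 3 + 1 + 1 + 1 = 10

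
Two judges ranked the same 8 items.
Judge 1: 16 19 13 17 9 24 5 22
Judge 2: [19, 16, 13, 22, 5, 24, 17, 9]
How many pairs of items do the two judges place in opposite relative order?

10

Assign each item its position (1..8) in the first ordering, then rewrite the second ordering as that position sequence:
positions: 16→1, 19→2, 13→3, 17→4, 9→5, 24→6, 5→7, 22→8
second ordering as positions: [2, 1, 3, 8, 7, 6, 4, 5]
Discordant pairs = inversions in this position sequence.
2: 1 → 1
1: 0
3: 0
8: 7, 6, 4, 5 → 4
7: 6, 4, 5 → 3
6: 4, 5 → 2
4: 0
5: 0
Total: 1 + 0 + 0 + 4 + 3 + 2 + 0 + 0 = 10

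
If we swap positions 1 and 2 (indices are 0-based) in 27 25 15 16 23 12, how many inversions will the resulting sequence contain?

Positions 1 and 2 hold 25 and 15; after swapping, the array is [27, 15, 25, 16, 23, 12].
Count, for each position, how many later elements it exceeds:
27 → 15, 25, 16, 23, 12 → 5
15 → 12 → 1
25 → 16, 23, 12 → 3
16 → 12 → 1
23 → 12 → 1
12 → none → 0
Sum: 5 + 1 + 3 + 1 + 1 + 0 = 11

11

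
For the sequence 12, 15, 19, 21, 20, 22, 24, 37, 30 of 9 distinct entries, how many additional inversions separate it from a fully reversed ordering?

Maximum inversions for 9 distinct elements is C(9, 2) = 9·8/2 = 36.
Current inversions — for each element, count later smaller elements:
12: 0
15: 0
19: 0
21: 1
20: 0
22: 0
24: 0
37: 1
30: 0
Current total: 0 + 0 + 0 + 1 + 0 + 0 + 0 + 1 + 0 = 2
Shortfall: 36 − 2 = 34

34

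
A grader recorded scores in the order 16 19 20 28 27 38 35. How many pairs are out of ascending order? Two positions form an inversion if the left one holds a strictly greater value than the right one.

2

For each element, count later entries that are smaller:
16 → none → 0
19 → none → 0
20 → none → 0
28 → 27 → 1
27 → none → 0
38 → 35 → 1
35 → none → 0
Sum: 0 + 0 + 0 + 1 + 0 + 1 + 0 = 2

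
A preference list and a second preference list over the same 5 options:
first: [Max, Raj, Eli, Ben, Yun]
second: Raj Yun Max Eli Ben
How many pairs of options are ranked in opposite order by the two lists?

Assign each item its position (1..5) in the first ordering, then rewrite the second ordering as that position sequence:
positions: Max→1, Raj→2, Eli→3, Ben→4, Yun→5
second ordering as positions: [2, 5, 1, 3, 4]
Discordant pairs = inversions in this position sequence.
2: 1 → 1
5: 1, 3, 4 → 3
1: 0
3: 0
4: 0
Total: 1 + 3 + 0 + 0 + 0 = 4

4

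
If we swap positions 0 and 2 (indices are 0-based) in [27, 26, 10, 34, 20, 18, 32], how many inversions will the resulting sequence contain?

Positions 0 and 2 hold 27 and 10; after swapping, the array is [10, 26, 27, 34, 20, 18, 32].
For each element, count later entries that are smaller:
10 → none → 0
26 → 20, 18 → 2
27 → 20, 18 → 2
34 → 20, 18, 32 → 3
20 → 18 → 1
18 → none → 0
32 → none → 0
Sum: 0 + 2 + 2 + 3 + 1 + 0 + 0 = 8

8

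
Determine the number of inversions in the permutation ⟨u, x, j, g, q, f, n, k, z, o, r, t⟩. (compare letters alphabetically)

Count, for each position, how many later elements it exceeds:
u: 9
x: 9
j: 2
g: 1
q: 4
f: 0
n: 1
k: 0
z: 3
o: 0
r: 0
t: 0
Sum: 9 + 9 + 2 + 1 + 4 + 0 + 1 + 0 + 3 + 0 + 0 + 0 = 29

29 inversions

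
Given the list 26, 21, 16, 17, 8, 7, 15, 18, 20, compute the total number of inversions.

Count, for each position, how many later elements it exceeds:
26: 8
21: 7
16: 3
17: 3
8: 1
7: 0
15: 0
18: 0
20: 0
Sum: 8 + 7 + 3 + 3 + 1 + 0 + 0 + 0 + 0 = 22

22 inversions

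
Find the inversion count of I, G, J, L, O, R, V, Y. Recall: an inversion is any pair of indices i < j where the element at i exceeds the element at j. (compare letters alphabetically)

1 inversion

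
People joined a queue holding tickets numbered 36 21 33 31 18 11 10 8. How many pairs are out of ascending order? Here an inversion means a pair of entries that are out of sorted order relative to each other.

Sweep left to right; for each value list the smaller values that follow it:
36 → 21, 33, 31, 18, 11, 10, 8 → 7
21 → 18, 11, 10, 8 → 4
33 → 31, 18, 11, 10, 8 → 5
31 → 18, 11, 10, 8 → 4
18 → 11, 10, 8 → 3
11 → 10, 8 → 2
10 → 8 → 1
8 → none → 0
Sum: 7 + 4 + 5 + 4 + 3 + 2 + 1 + 0 = 26

Inversions: 26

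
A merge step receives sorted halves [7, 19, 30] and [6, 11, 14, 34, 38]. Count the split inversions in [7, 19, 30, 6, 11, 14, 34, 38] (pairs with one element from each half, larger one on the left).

Cross-inversions: 7

Take each right-half value and tally the left-half values above it:
r = 6: 7, 19, 30 → 3
r = 11: 19, 30 → 2
r = 14: 19, 30 → 2
r = 34: none → 0
r = 38: none → 0
Cross-inversions: 3 + 2 + 2 + 0 + 0 = 7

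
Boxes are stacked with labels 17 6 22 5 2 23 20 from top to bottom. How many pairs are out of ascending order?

Inversion pairs (indices are 1-based):
(1,2): 17 > 6
(1,4): 17 > 5
(1,5): 17 > 2
(2,4): 6 > 5
(2,5): 6 > 2
(3,4): 22 > 5
(3,5): 22 > 2
(3,7): 22 > 20
(4,5): 5 > 2
(6,7): 23 > 20
That's 10 pairs.

10 inversions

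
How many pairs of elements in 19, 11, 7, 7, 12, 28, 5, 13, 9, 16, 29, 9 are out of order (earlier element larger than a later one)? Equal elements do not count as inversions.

28

Count, for each position, how many later elements it exceeds:
19 → 11, 7, 7, 12, 5, 13, 9, 16, 9 → 9
11 → 7, 7, 5, 9, 9 → 5
7 → 5 → 1
7 → 5 → 1
12 → 5, 9, 9 → 3
28 → 5, 13, 9, 16, 9 → 5
5 → none → 0
13 → 9, 9 → 2
9 → none → 0
16 → 9 → 1
29 → 9 → 1
9 → none → 0
Sum: 9 + 5 + 1 + 1 + 3 + 5 + 0 + 2 + 0 + 1 + 1 + 0 = 28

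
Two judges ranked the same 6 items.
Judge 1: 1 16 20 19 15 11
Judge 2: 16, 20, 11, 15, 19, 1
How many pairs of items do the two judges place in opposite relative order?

8

Assign each item its position (1..6) in the first ordering, then rewrite the second ordering as that position sequence:
positions: 1→1, 16→2, 20→3, 19→4, 15→5, 11→6
second ordering as positions: [2, 3, 6, 5, 4, 1]
Discordant pairs = inversions in this position sequence.
2: 1 → 1
3: 1 → 1
6: 5, 4, 1 → 3
5: 4, 1 → 2
4: 1 → 1
1: 0
Total: 1 + 1 + 3 + 2 + 1 + 0 = 8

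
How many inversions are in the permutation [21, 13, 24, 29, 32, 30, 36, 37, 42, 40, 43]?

3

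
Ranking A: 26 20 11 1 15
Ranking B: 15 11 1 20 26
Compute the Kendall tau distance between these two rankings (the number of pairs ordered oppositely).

Assign each item its position (1..5) in the first ordering, then rewrite the second ordering as that position sequence:
positions: 26→1, 20→2, 11→3, 1→4, 15→5
second ordering as positions: [5, 3, 4, 2, 1]
Discordant pairs = inversions in this position sequence.
5: 3, 4, 2, 1 → 4
3: 2, 1 → 2
4: 2, 1 → 2
2: 1 → 1
1: 0
Total: 4 + 2 + 2 + 1 + 0 = 9

9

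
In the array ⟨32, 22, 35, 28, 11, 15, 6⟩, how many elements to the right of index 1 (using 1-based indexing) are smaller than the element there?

5 such elements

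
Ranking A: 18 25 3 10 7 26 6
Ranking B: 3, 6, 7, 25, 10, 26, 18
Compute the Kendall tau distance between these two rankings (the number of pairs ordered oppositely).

Assign each item its position (1..7) in the first ordering, then rewrite the second ordering as that position sequence:
positions: 18→1, 25→2, 3→3, 10→4, 7→5, 26→6, 6→7
second ordering as positions: [3, 7, 5, 2, 4, 6, 1]
Discordant pairs = inversions in this position sequence.
3: 2, 1 → 2
7: 5, 2, 4, 6, 1 → 5
5: 2, 4, 1 → 3
2: 1 → 1
4: 1 → 1
6: 1 → 1
1: 0
Total: 2 + 5 + 3 + 1 + 1 + 1 + 0 = 13

13 discordant pairs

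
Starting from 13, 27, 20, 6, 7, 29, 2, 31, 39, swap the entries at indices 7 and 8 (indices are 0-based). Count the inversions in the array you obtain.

14

Positions 7 and 8 hold 31 and 39; after swapping, the array is [13, 27, 20, 6, 7, 29, 2, 39, 31].
Element-by-element contributions:
13: 3
27: 4
20: 3
6: 1
7: 1
29: 1
2: 0
39: 1
31: 0
Sum: 3 + 4 + 3 + 1 + 1 + 1 + 0 + 1 + 0 = 14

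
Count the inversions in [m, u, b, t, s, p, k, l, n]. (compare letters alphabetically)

Element-by-element contributions:
m → b, k, l → 3
u → b, t, s, p, k, l, n → 7
b → none → 0
t → s, p, k, l, n → 5
s → p, k, l, n → 4
p → k, l, n → 3
k → none → 0
l → none → 0
n → none → 0
Sum: 3 + 7 + 0 + 5 + 4 + 3 + 0 + 0 + 0 = 22

22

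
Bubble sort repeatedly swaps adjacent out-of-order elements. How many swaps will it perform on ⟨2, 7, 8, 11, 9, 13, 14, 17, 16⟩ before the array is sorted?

The minimum number of adjacent swaps to sort an array equals its inversion count, since every such swap removes exactly one inversion.
Count inversions — for each element, later elements that are smaller:
2: none → 0
7: none → 0
8: none → 0
11: 9 → 1
9: none → 0
13: none → 0
14: none → 0
17: 16 → 1
16: none → 0
Total inversions: 0 + 0 + 0 + 1 + 0 + 0 + 0 + 1 + 0 = 2

There are 2 swaps.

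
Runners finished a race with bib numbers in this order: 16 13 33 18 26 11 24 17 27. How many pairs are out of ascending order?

15 out-of-order pairs

Sweep left to right; for each value list the smaller values that follow it:
16 → 13, 11 → 2
13 → 11 → 1
33 → 18, 26, 11, 24, 17, 27 → 6
18 → 11, 17 → 2
26 → 11, 24, 17 → 3
11 → none → 0
24 → 17 → 1
17 → none → 0
27 → none → 0
Sum: 2 + 1 + 6 + 2 + 3 + 0 + 1 + 0 + 0 = 15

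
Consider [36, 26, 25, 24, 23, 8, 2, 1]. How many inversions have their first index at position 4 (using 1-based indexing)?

4 such elements

The element at index 4 is 24.
Elements after it: 23, 8, 2, 1
Those smaller than 24: 23, 8, 2, 1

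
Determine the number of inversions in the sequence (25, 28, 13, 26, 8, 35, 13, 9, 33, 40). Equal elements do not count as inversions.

For each element, count later entries that are smaller:
25: 4
28: 5
13: 2
26: 3
8: 0
35: 3
13: 1
9: 0
33: 0
40: 0
Sum: 4 + 5 + 2 + 3 + 0 + 3 + 1 + 0 + 0 + 0 = 18

18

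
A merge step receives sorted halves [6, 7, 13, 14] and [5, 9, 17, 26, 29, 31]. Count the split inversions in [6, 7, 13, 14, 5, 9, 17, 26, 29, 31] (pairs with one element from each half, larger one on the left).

6

Count, for every r in R, how many entries of L exceed r:
r = 5: 6, 7, 13, 14 → 4
r = 9: 13, 14 → 2
r = 17: none → 0
r = 26: none → 0
r = 29: none → 0
r = 31: none → 0
Cross-inversions: 4 + 2 + 0 + 0 + 0 + 0 = 6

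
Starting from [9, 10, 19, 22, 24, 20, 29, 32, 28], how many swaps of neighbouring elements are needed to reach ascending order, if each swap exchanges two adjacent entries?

4

Minimum adjacent swaps = number of inversions (each swap of adjacent out-of-order elements removes one inversion and no swap can remove more).
Count inversions — for each element, later elements that are smaller:
9: none → 0
10: none → 0
19: none → 0
22: 20 → 1
24: 20 → 1
20: none → 0
29: 28 → 1
32: 28 → 1
28: none → 0
Total inversions: 0 + 0 + 0 + 1 + 1 + 0 + 1 + 1 + 0 = 4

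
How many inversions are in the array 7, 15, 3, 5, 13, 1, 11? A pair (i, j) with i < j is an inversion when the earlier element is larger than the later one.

12 inversions

Count, for each position, how many later elements it exceeds:
7: 3
15: 5
3: 1
5: 1
13: 2
1: 0
11: 0
Sum: 3 + 5 + 1 + 1 + 2 + 0 + 0 = 12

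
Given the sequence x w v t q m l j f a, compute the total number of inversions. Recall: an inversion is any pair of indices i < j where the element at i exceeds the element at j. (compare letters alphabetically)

45

Element-by-element contributions:
x → w, v, t, q, m, l, j, f, a → 9
w → v, t, q, m, l, j, f, a → 8
v → t, q, m, l, j, f, a → 7
t → q, m, l, j, f, a → 6
q → m, l, j, f, a → 5
m → l, j, f, a → 4
l → j, f, a → 3
j → f, a → 2
f → a → 1
a → none → 0
Sum: 9 + 8 + 7 + 6 + 5 + 4 + 3 + 2 + 1 + 0 = 45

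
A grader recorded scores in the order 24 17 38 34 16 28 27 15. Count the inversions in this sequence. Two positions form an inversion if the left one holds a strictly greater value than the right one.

Count, for each position, how many later elements it exceeds:
24: 3
17: 2
38: 5
34: 4
16: 1
28: 2
27: 1
15: 0
Sum: 3 + 2 + 5 + 4 + 1 + 2 + 1 + 0 = 18

18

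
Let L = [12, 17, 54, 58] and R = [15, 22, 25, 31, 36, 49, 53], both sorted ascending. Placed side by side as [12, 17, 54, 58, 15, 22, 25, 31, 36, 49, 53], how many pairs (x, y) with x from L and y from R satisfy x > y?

Count, for every r in R, how many entries of L exceed r:
r = 15: 17, 54, 58 → 3
r = 22: 54, 58 → 2
r = 25: 54, 58 → 2
r = 31: 54, 58 → 2
r = 36: 54, 58 → 2
r = 49: 54, 58 → 2
r = 53: 54, 58 → 2
Cross-inversions: 3 + 2 + 2 + 2 + 2 + 2 + 2 = 15

Cross-inversions: 15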